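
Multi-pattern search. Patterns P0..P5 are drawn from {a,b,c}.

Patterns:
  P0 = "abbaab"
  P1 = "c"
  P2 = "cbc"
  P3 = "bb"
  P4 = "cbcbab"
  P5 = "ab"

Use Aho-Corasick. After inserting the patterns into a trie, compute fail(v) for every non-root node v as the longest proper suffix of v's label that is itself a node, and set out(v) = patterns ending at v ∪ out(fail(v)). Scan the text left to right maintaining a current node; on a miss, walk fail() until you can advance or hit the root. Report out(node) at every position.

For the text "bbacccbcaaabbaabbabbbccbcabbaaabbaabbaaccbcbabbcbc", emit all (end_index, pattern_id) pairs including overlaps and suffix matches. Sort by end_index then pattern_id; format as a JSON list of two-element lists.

Build automaton:
Trie nodes:
  0='ε' goto a→1 b→10 c→7
  1='a' goto b→2
  2='ab' goto b→3  [P5 ends]
  3='abb' goto a→4
  4='abba' goto a→5
  5='abbaa' goto b→6
  6='abbaab' goto ·  [P0 ends]
  7='c' goto b→8  [P1 ends]
  8='cb' goto c→9
  9='cbc' goto b→12  [P2 ends]
  10='b' goto b→11
  11='bb' goto ·  [P3 ends]
  12='cbcb' goto a→13
  13='cbcba' goto b→14
  14='cbcbab' goto ·  [P4 ends]

BFS fail/out derivation:
  fail(1) 'a': from fail(0)=0 chase 'a': 0 ⇒ 0;  out=∅∪out(0)=∅
  fail(7) 'c': from fail(0)=0 chase 'c': 0 ⇒ 0;  out={1}∪out(0)={1}
  fail(10) 'b': from fail(0)=0 chase 'b': 0 ⇒ 0;  out=∅∪out(0)=∅
  fail(2) 'ab': from fail(1)=0 chase 'b': 0 ⇒ 10;  out={5}∪out(10)={5}
  fail(8) 'cb': from fail(7)=0 chase 'b': 0 ⇒ 10;  out=∅∪out(10)=∅
  fail(11) 'bb': from fail(10)=0 chase 'b': 0 ⇒ 10;  out={3}∪out(10)={3}
  fail(3) 'abb': from fail(2)=10 chase 'b': 10 ⇒ 11;  out=∅∪out(11)={3}
  fail(9) 'cbc': from fail(8)=10 chase 'c': 10→0 ⇒ 7;  out={2}∪out(7)={1,2}
  fail(4) 'abba': from fail(3)=11 chase 'a': 11→10→0 ⇒ 1;  out=∅∪out(1)=∅
  fail(12) 'cbcb': from fail(9)=7 chase 'b': 7 ⇒ 8;  out=∅∪out(8)=∅
  fail(5) 'abbaa': from fail(4)=1 chase 'a': 1→0 ⇒ 1;  out=∅∪out(1)=∅
  fail(13) 'cbcba': from fail(12)=8 chase 'a': 8→10→0 ⇒ 1;  out=∅∪out(1)=∅
  fail(6) 'abbaab': from fail(5)=1 chase 'b': 1 ⇒ 2;  out={0}∪out(2)={0,5}
  fail(14) 'cbcbab': from fail(13)=1 chase 'b': 1 ⇒ 2;  out={4}∪out(2)={4,5}

Text stream:
i=0 'b': node 0→10
i=1 'b': node 10→11  → match P3@[0:1]
i=2 'a': node 11→1 (fail-walked)
i=3 'c': node 1→7 (fail-walked)  → match P1@[3:3]
i=4 'c': node 7→7 (fail-walked)  → match P1@[4:4]
i=5 'c': node 7→7 (fail-walked)  → match P1@[5:5]
i=6 'b': node 7→8
i=7 'c': node 8→9  → match P1@[7:7],P2@[5:7]
i=8 'a': node 9→1 (fail-walked)
i=9 'a': node 1→1 (fail-walked)
i=10 'a': node 1→1 (fail-walked)
i=11 'b': node 1→2  → match P5@[10:11]
i=12 'b': node 2→3  → match P3@[11:12]
i=13 'a': node 3→4
i=14 'a': node 4→5
i=15 'b': node 5→6  → match P0@[10:15],P5@[14:15]
i=16 'b': node 6→3 (fail-walked)  → match P3@[15:16]
i=17 'a': node 3→4
i=18 'b': node 4→2 (fail-walked)  → match P5@[17:18]
i=19 'b': node 2→3  → match P3@[18:19]
i=20 'b': node 3→11 (fail-walked)  → match P3@[19:20]
i=21 'c': node 11→7 (fail-walked)  → match P1@[21:21]
i=22 'c': node 7→7 (fail-walked)  → match P1@[22:22]
i=23 'b': node 7→8
i=24 'c': node 8→9  → match P1@[24:24],P2@[22:24]
i=25 'a': node 9→1 (fail-walked)
i=26 'b': node 1→2  → match P5@[25:26]
i=27 'b': node 2→3  → match P3@[26:27]
i=28 'a': node 3→4
i=29 'a': node 4→5
i=30 'a': node 5→1 (fail-walked)
i=31 'b': node 1→2  → match P5@[30:31]
i=32 'b': node 2→3  → match P3@[31:32]
i=33 'a': node 3→4
i=34 'a': node 4→5
i=35 'b': node 5→6  → match P0@[30:35],P5@[34:35]
i=36 'b': node 6→3 (fail-walked)  → match P3@[35:36]
i=37 'a': node 3→4
i=38 'a': node 4→5
i=39 'c': node 5→7 (fail-walked)  → match P1@[39:39]
i=40 'c': node 7→7 (fail-walked)  → match P1@[40:40]
i=41 'b': node 7→8
i=42 'c': node 8→9  → match P1@[42:42],P2@[40:42]
i=43 'b': node 9→12
i=44 'a': node 12→13
i=45 'b': node 13→14  → match P4@[40:45],P5@[44:45]
i=46 'b': node 14→3 (fail-walked)  → match P3@[45:46]
i=47 'c': node 3→7 (fail-walked)  → match P1@[47:47]
i=48 'b': node 7→8
i=49 'c': node 8→9  → match P1@[49:49],P2@[47:49]

All matches (sorted): [[1,3],[3,1],[4,1],[5,1],[7,1],[7,2],[11,5],[12,3],[15,0],[15,5],[16,3],[18,5],[19,3],[20,3],[21,1],[22,1],[24,1],[24,2],[26,5],[27,3],[31,5],[32,3],[35,0],[35,5],[36,3],[39,1],[40,1],[42,1],[42,2],[45,4],[45,5],[46,3],[47,1],[49,1],[49,2]]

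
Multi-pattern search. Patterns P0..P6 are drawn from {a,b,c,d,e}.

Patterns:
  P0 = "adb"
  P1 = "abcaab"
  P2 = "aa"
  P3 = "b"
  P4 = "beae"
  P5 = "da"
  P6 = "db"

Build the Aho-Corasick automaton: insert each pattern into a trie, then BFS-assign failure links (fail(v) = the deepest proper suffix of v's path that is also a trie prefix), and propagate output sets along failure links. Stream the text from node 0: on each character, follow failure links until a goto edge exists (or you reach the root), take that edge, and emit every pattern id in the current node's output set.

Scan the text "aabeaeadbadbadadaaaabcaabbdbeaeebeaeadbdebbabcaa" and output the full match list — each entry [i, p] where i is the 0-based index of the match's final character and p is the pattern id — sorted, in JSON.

Build:
Trie nodes:
  0='ε' goto a→1 b→10 d→14
  1='a' goto a→9 b→4 d→2
  2='ad' goto b→3
  3='adb' goto ·  [P0 ends]
  4='ab' goto c→5
  5='abc' goto a→6
  6='abca' goto a→7
  7='abcaa' goto b→8
  8='abcaab' goto ·  [P1 ends]
  9='aa' goto ·  [P2 ends]
  10='b' goto e→11  [P3 ends]
  11='be' goto a→12
  12='bea' goto e→13
  13='beae' goto ·  [P4 ends]
  14='d' goto a→15 b→16
  15='da' goto ·  [P5 ends]
  16='db' goto ·  [P6 ends]

BFS fail/out derivation:
  fail(1) 'a': from fail(0)=0 chase 'a': 0 ⇒ 0;  out=∅∪out(0)=∅
  fail(10) 'b': from fail(0)=0 chase 'b': 0 ⇒ 0;  out={3}∪out(0)={3}
  fail(14) 'd': from fail(0)=0 chase 'd': 0 ⇒ 0;  out=∅∪out(0)=∅
  fail(2) 'ad': from fail(1)=0 chase 'd': 0 ⇒ 14;  out=∅∪out(14)=∅
  fail(4) 'ab': from fail(1)=0 chase 'b': 0 ⇒ 10;  out=∅∪out(10)={3}
  fail(9) 'aa': from fail(1)=0 chase 'a': 0 ⇒ 1;  out={2}∪out(1)={2}
  fail(11) 'be': from fail(10)=0 chase 'e': 0 ⇒ 0;  out=∅∪out(0)=∅
  fail(15) 'da': from fail(14)=0 chase 'a': 0 ⇒ 1;  out={5}∪out(1)={5}
  fail(16) 'db': from fail(14)=0 chase 'b': 0 ⇒ 10;  out={6}∪out(10)={3,6}
  fail(3) 'adb': from fail(2)=14 chase 'b': 14 ⇒ 16;  out={0}∪out(16)={0,3,6}
  fail(5) 'abc': from fail(4)=10 chase 'c': 10→0 ⇒ 0;  out=∅∪out(0)=∅
  fail(12) 'bea': from fail(11)=0 chase 'a': 0 ⇒ 1;  out=∅∪out(1)=∅
  fail(6) 'abca': from fail(5)=0 chase 'a': 0 ⇒ 1;  out=∅∪out(1)=∅
  fail(13) 'beae': from fail(12)=1 chase 'e': 1→0 ⇒ 0;  out={4}∪out(0)={4}
  fail(7) 'abcaa': from fail(6)=1 chase 'a': 1 ⇒ 9;  out=∅∪out(9)={2}
  fail(8) 'abcaab': from fail(7)=9 chase 'b': 9→1 ⇒ 4;  out={1}∪out(4)={1,3}

Text stream:
[0] read 'a'  n0⇒n1
[1] read 'a'  n1⇒n9  → match P2@[0:1]
[2] read 'b'  n9⇒n4 (via fail)  → match P3@[2:2]
[3] read 'e'  n4⇒n11 (via fail)
[4] read 'a'  n11⇒n12
[5] read 'e'  n12⇒n13  → match P4@[2:5]
[6] read 'a'  n13⇒n1 (via fail)
[7] read 'd'  n1⇒n2
[8] read 'b'  n2⇒n3  → match P0@[6:8],P3@[8:8],P6@[7:8]
[9] read 'a'  n3⇒n1 (via fail)
[10] read 'd'  n1⇒n2
[11] read 'b'  n2⇒n3  → match P0@[9:11],P3@[11:11],P6@[10:11]
[12] read 'a'  n3⇒n1 (via fail)
[13] read 'd'  n1⇒n2
[14] read 'a'  n2⇒n15 (via fail)  → match P5@[13:14]
[15] read 'd'  n15⇒n2 (via fail)
[16] read 'a'  n2⇒n15 (via fail)  → match P5@[15:16]
[17] read 'a'  n15⇒n9 (via fail)  → match P2@[16:17]
[18] read 'a'  n9⇒n9 (via fail)  → match P2@[17:18]
[19] read 'a'  n9⇒n9 (via fail)  → match P2@[18:19]
[20] read 'b'  n9⇒n4 (via fail)  → match P3@[20:20]
[21] read 'c'  n4⇒n5
[22] read 'a'  n5⇒n6
[23] read 'a'  n6⇒n7  → match P2@[22:23]
[24] read 'b'  n7⇒n8  → match P1@[19:24],P3@[24:24]
[25] read 'b'  n8⇒n10 (via fail)  → match P3@[25:25]
[26] read 'd'  n10⇒n14 (via fail)
[27] read 'b'  n14⇒n16  → match P3@[27:27],P6@[26:27]
[28] read 'e'  n16⇒n11 (via fail)
[29] read 'a'  n11⇒n12
[30] read 'e'  n12⇒n13  → match P4@[27:30]
[31] read 'e'  n13⇒n0 (via fail)
[32] read 'b'  n0⇒n10  → match P3@[32:32]
[33] read 'e'  n10⇒n11
[34] read 'a'  n11⇒n12
[35] read 'e'  n12⇒n13  → match P4@[32:35]
[36] read 'a'  n13⇒n1 (via fail)
[37] read 'd'  n1⇒n2
[38] read 'b'  n2⇒n3  → match P0@[36:38],P3@[38:38],P6@[37:38]
[39] read 'd'  n3⇒n14 (via fail)
[40] read 'e'  n14⇒n0 (via fail)
[41] read 'b'  n0⇒n10  → match P3@[41:41]
[42] read 'b'  n10⇒n10 (via fail)  → match P3@[42:42]
[43] read 'a'  n10⇒n1 (via fail)
[44] read 'b'  n1⇒n4  → match P3@[44:44]
[45] read 'c'  n4⇒n5
[46] read 'a'  n5⇒n6
[47] read 'a'  n6⇒n7  → match P2@[46:47]

All matches (sorted): [[1,2],[2,3],[5,4],[8,0],[8,3],[8,6],[11,0],[11,3],[11,6],[14,5],[16,5],[17,2],[18,2],[19,2],[20,3],[23,2],[24,1],[24,3],[25,3],[27,3],[27,6],[30,4],[32,3],[35,4],[38,0],[38,3],[38,6],[41,3],[42,3],[44,3],[47,2]]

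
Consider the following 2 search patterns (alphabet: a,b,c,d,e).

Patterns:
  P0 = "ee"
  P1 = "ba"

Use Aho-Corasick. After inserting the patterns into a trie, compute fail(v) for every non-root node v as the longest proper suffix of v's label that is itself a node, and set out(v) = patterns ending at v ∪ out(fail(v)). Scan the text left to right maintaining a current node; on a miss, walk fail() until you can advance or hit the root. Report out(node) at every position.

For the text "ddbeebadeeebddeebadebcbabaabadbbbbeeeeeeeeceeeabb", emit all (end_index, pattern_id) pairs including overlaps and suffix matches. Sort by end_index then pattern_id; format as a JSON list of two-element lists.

Build:
Trie nodes:
  n0 'ε': b→3 e→1
  n1 'e': e→2
  n2 'ee': ·  [P0 ends]
  n3 'b': a→4
  n4 'ba': ·  [P1 ends]

BFS fail/out derivation:
  n1('e'): parent n0 fail=0; on 'e' 0 → fail=0;  out ∅∪∅=∅
  n3('b'): parent n0 fail=0; on 'b' 0 → fail=0;  out ∅∪∅=∅
  n2('ee'): parent n1 fail=0; on 'e' 0 → fail=1;  out {0}∪∅={0}
  n4('ba'): parent n3 fail=0; on 'a' 0 → fail=0;  out {1}∪∅={1}

Text stream:
pos 0 'd': at 0
pos 1 'd': at 0
pos 2 'b': at 3
pos 3 'e': at 1 (fail-walked)
pos 4 'e': at 2  → match P0@[3:4]
pos 5 'b': at 3 (fail-walked)
pos 6 'a': at 4  → match P1@[5:6]
pos 7 'd': at 0 (fail-walked)
pos 8 'e': at 1
pos 9 'e': at 2  → match P0@[8:9]
pos 10 'e': at 2 (fail-walked)  → match P0@[9:10]
pos 11 'b': at 3 (fail-walked)
pos 12 'd': at 0 (fail-walked)
pos 13 'd': at 0
pos 14 'e': at 1
pos 15 'e': at 2  → match P0@[14:15]
pos 16 'b': at 3 (fail-walked)
pos 17 'a': at 4  → match P1@[16:17]
pos 18 'd': at 0 (fail-walked)
pos 19 'e': at 1
pos 20 'b': at 3 (fail-walked)
pos 21 'c': at 0 (fail-walked)
pos 22 'b': at 3
pos 23 'a': at 4  → match P1@[22:23]
pos 24 'b': at 3 (fail-walked)
pos 25 'a': at 4  → match P1@[24:25]
pos 26 'a': at 0 (fail-walked)
pos 27 'b': at 3
pos 28 'a': at 4  → match P1@[27:28]
pos 29 'd': at 0 (fail-walked)
pos 30 'b': at 3
pos 31 'b': at 3 (fail-walked)
pos 32 'b': at 3 (fail-walked)
pos 33 'b': at 3 (fail-walked)
pos 34 'e': at 1 (fail-walked)
pos 35 'e': at 2  → match P0@[34:35]
pos 36 'e': at 2 (fail-walked)  → match P0@[35:36]
pos 37 'e': at 2 (fail-walked)  → match P0@[36:37]
pos 38 'e': at 2 (fail-walked)  → match P0@[37:38]
pos 39 'e': at 2 (fail-walked)  → match P0@[38:39]
pos 40 'e': at 2 (fail-walked)  → match P0@[39:40]
pos 41 'e': at 2 (fail-walked)  → match P0@[40:41]
pos 42 'c': at 0 (fail-walked)
pos 43 'e': at 1
pos 44 'e': at 2  → match P0@[43:44]
pos 45 'e': at 2 (fail-walked)  → match P0@[44:45]
pos 46 'a': at 0 (fail-walked)
pos 47 'b': at 3
pos 48 'b': at 3 (fail-walked)

Matches: [[4,0],[6,1],[9,0],[10,0],[15,0],[17,1],[23,1],[25,1],[28,1],[35,0],[36,0],[37,0],[38,0],[39,0],[40,0],[41,0],[44,0],[45,0]]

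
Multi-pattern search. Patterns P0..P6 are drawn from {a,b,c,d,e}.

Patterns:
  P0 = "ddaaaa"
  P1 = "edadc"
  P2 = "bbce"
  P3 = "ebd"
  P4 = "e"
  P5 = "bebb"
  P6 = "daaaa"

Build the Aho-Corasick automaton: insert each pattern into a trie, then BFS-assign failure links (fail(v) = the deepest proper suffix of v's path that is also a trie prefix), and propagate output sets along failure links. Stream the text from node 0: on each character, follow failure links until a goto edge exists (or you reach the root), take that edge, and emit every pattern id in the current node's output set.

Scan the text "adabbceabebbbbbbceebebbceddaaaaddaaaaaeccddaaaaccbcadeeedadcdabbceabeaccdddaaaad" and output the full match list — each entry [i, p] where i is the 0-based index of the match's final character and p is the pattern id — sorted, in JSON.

Build automaton:
Trie nodes:
  0='ε' goto b→12 d→1 e→7
  1='d' goto a→21 d→2
  2='dd' goto a→3
  3='dda' goto a→4
  4='ddaa' goto a→5
  5='ddaaa' goto a→6
  6='ddaaaa' goto ·  [P0 ends]
  7='e' goto b→16 d→8  [P4 ends]
  8='ed' goto a→9
  9='eda' goto d→10
  10='edad' goto c→11
  11='edadc' goto ·  [P1 ends]
  12='b' goto b→13 e→18
  13='bb' goto c→14
  14='bbc' goto e→15
  15='bbce' goto ·  [P2 ends]
  16='eb' goto d→17
  17='ebd' goto ·  [P3 ends]
  18='be' goto b→19
  19='beb' goto b→20
  20='bebb' goto ·  [P5 ends]
  21='da' goto a→22
  22='daa' goto a→23
  23='daaa' goto a→24
  24='daaaa' goto ·  [P6 ends]

BFS fail/out derivation:
  n1('d'): parent n0 fail=0; on 'd' 0 → fail=0;  out ∅∪∅=∅
  n7('e'): parent n0 fail=0; on 'e' 0 → fail=0;  out {4}∪∅={4}
  n12('b'): parent n0 fail=0; on 'b' 0 → fail=0;  out ∅∪∅=∅
  n2('dd'): parent n1 fail=0; on 'd' 0 → fail=1;  out ∅∪∅=∅
  n8('ed'): parent n7 fail=0; on 'd' 0 → fail=1;  out ∅∪∅=∅
  n13('bb'): parent n12 fail=0; on 'b' 0 → fail=12;  out ∅∪∅=∅
  n16('eb'): parent n7 fail=0; on 'b' 0 → fail=12;  out ∅∪∅=∅
  n18('be'): parent n12 fail=0; on 'e' 0 → fail=7;  out ∅∪{4}={4}
  n21('da'): parent n1 fail=0; on 'a' 0 → fail=0;  out ∅∪∅=∅
  n3('dda'): parent n2 fail=1; on 'a' 1 → fail=21;  out ∅∪∅=∅
  n9('eda'): parent n8 fail=1; on 'a' 1 → fail=21;  out ∅∪∅=∅
  n14('bbc'): parent n13 fail=12; on 'c' 12→0 → fail=0;  out ∅∪∅=∅
  n17('ebd'): parent n16 fail=12; on 'd' 12→0 → fail=1;  out {3}∪∅={3}
  n19('beb'): parent n18 fail=7; on 'b' 7 → fail=16;  out ∅∪∅=∅
  n22('daa'): parent n21 fail=0; on 'a' 0 → fail=0;  out ∅∪∅=∅
  n4('ddaa'): parent n3 fail=21; on 'a' 21 → fail=22;  out ∅∪∅=∅
  n10('edad'): parent n9 fail=21; on 'd' 21→0 → fail=1;  out ∅∪∅=∅
  n15('bbce'): parent n14 fail=0; on 'e' 0 → fail=7;  out {2}∪{4}={2,4}
  n20('bebb'): parent n19 fail=16; on 'b' 16→12 → fail=13;  out {5}∪∅={5}
  n23('daaa'): parent n22 fail=0; on 'a' 0 → fail=0;  out ∅∪∅=∅
  n5('ddaaa'): parent n4 fail=22; on 'a' 22 → fail=23;  out ∅∪∅=∅
  n11('edadc'): parent n10 fail=1; on 'c' 1→0 → fail=0;  out {1}∪∅={1}
  n24('daaaa'): parent n23 fail=0; on 'a' 0 → fail=0;  out {6}∪∅={6}
  n6('ddaaaa'): parent n5 fail=23; on 'a' 23 → fail=24;  out {0}∪{6}={0,6}

Run:
i=0 'a': node 0→0
i=1 'd': node 0→1
i=2 'a': node 1→21
i=3 'b': node 21→12 (via fail)
i=4 'b': node 12→13
i=5 'c': node 13→14
i=6 'e': node 14→15  → match P2@[3:6],P4@[6:6]
i=7 'a': node 15→0 (via fail)
i=8 'b': node 0→12
i=9 'e': node 12→18  → match P4@[9:9]
i=10 'b': node 18→19
i=11 'b': node 19→20  → match P5@[8:11]
i=12 'b': node 20→13 (via fail)
i=13 'b': node 13→13 (via fail)
i=14 'b': node 13→13 (via fail)
i=15 'b': node 13→13 (via fail)
i=16 'c': node 13→14
i=17 'e': node 14→15  → match P2@[14:17],P4@[17:17]
i=18 'e': node 15→7 (via fail)  → match P4@[18:18]
i=19 'b': node 7→16
i=20 'e': node 16→18 (via fail)  → match P4@[20:20]
i=21 'b': node 18→19
i=22 'b': node 19→20  → match P5@[19:22]
i=23 'c': node 20→14 (via fail)
i=24 'e': node 14→15  → match P2@[21:24],P4@[24:24]
i=25 'd': node 15→8 (via fail)
i=26 'd': node 8→2 (via fail)
i=27 'a': node 2→3
i=28 'a': node 3→4
i=29 'a': node 4→5
i=30 'a': node 5→6  → match P0@[25:30],P6@[26:30]
i=31 'd': node 6→1 (via fail)
i=32 'd': node 1→2
i=33 'a': node 2→3
i=34 'a': node 3→4
i=35 'a': node 4→5
i=36 'a': node 5→6  → match P0@[31:36],P6@[32:36]
i=37 'a': node 6→0 (via fail)
i=38 'e': node 0→7  → match P4@[38:38]
i=39 'c': node 7→0 (via fail)
i=40 'c': node 0→0
i=41 'd': node 0→1
i=42 'd': node 1→2
i=43 'a': node 2→3
i=44 'a': node 3→4
i=45 'a': node 4→5
i=46 'a': node 5→6  → match P0@[41:46],P6@[42:46]
i=47 'c': node 6→0 (via fail)
i=48 'c': node 0→0
i=49 'b': node 0→12
i=50 'c': node 12→0 (via fail)
i=51 'a': node 0→0
i=52 'd': node 0→1
i=53 'e': node 1→7 (via fail)  → match P4@[53:53]
i=54 'e': node 7→7 (via fail)  → match P4@[54:54]
i=55 'e': node 7→7 (via fail)  → match P4@[55:55]
i=56 'd': node 7→8
i=57 'a': node 8→9
i=58 'd': node 9→10
i=59 'c': node 10→11  → match P1@[55:59]
i=60 'd': node 11→1 (via fail)
i=61 'a': node 1→21
i=62 'b': node 21→12 (via fail)
i=63 'b': node 12→13
i=64 'c': node 13→14
i=65 'e': node 14→15  → match P2@[62:65],P4@[65:65]
i=66 'a': node 15→0 (via fail)
i=67 'b': node 0→12
i=68 'e': node 12→18  → match P4@[68:68]
i=69 'a': node 18→0 (via fail)
i=70 'c': node 0→0
i=71 'c': node 0→0
i=72 'd': node 0→1
i=73 'd': node 1→2
i=74 'd': node 2→2 (via fail)
i=75 'a': node 2→3
i=76 'a': node 3→4
i=77 'a': node 4→5
i=78 'a': node 5→6  → match P0@[73:78],P6@[74:78]
i=79 'd': node 6→1 (via fail)

All matches (sorted): [[6,2],[6,4],[9,4],[11,5],[17,2],[17,4],[18,4],[20,4],[22,5],[24,2],[24,4],[30,0],[30,6],[36,0],[36,6],[38,4],[46,0],[46,6],[53,4],[54,4],[55,4],[59,1],[65,2],[65,4],[68,4],[78,0],[78,6]]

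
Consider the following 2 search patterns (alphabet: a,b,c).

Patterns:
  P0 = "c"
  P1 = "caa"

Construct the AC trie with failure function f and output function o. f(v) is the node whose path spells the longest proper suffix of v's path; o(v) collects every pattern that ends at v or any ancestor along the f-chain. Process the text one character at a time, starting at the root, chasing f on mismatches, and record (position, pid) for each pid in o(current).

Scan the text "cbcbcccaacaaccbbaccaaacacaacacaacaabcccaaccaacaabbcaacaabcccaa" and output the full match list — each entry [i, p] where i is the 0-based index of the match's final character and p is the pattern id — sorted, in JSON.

Build automaton:
Trie nodes:
  n0 'ε': c→1
  n1 'c': a→2  ←P0
  n2 'ca': a→3
  n3 'caa': ·  ←P1

Failure links (BFS by depth):
  fail(1) 'c': from fail(0)=0 chase 'c': 0 ⇒ 0;  out={0}∪out(0)={0}
  fail(2) 'ca': from fail(1)=0 chase 'a': 0 ⇒ 0;  out=∅∪out(0)=∅
  fail(3) 'caa': from fail(2)=0 chase 'a': 0 ⇒ 0;  out={1}∪out(0)={1}

Text stream:
pos 0 'c': at 1  emit P0@[0:0]
pos 1 'b': at 0 (fail-walked)
pos 2 'c': at 1  emit P0@[2:2]
pos 3 'b': at 0 (fail-walked)
pos 4 'c': at 1  emit P0@[4:4]
pos 5 'c': at 1 (fail-walked)  emit P0@[5:5]
pos 6 'c': at 1 (fail-walked)  emit P0@[6:6]
pos 7 'a': at 2
pos 8 'a': at 3  emit P1@[6:8]
pos 9 'c': at 1 (fail-walked)  emit P0@[9:9]
pos 10 'a': at 2
pos 11 'a': at 3  emit P1@[9:11]
pos 12 'c': at 1 (fail-walked)  emit P0@[12:12]
pos 13 'c': at 1 (fail-walked)  emit P0@[13:13]
pos 14 'b': at 0 (fail-walked)
pos 15 'b': at 0
pos 16 'a': at 0
pos 17 'c': at 1  emit P0@[17:17]
pos 18 'c': at 1 (fail-walked)  emit P0@[18:18]
pos 19 'a': at 2
pos 20 'a': at 3  emit P1@[18:20]
pos 21 'a': at 0 (fail-walked)
pos 22 'c': at 1  emit P0@[22:22]
pos 23 'a': at 2
pos 24 'c': at 1 (fail-walked)  emit P0@[24:24]
pos 25 'a': at 2
pos 26 'a': at 3  emit P1@[24:26]
pos 27 'c': at 1 (fail-walked)  emit P0@[27:27]
pos 28 'a': at 2
pos 29 'c': at 1 (fail-walked)  emit P0@[29:29]
pos 30 'a': at 2
pos 31 'a': at 3  emit P1@[29:31]
pos 32 'c': at 1 (fail-walked)  emit P0@[32:32]
pos 33 'a': at 2
pos 34 'a': at 3  emit P1@[32:34]
pos 35 'b': at 0 (fail-walked)
pos 36 'c': at 1  emit P0@[36:36]
pos 37 'c': at 1 (fail-walked)  emit P0@[37:37]
pos 38 'c': at 1 (fail-walked)  emit P0@[38:38]
pos 39 'a': at 2
pos 40 'a': at 3  emit P1@[38:40]
pos 41 'c': at 1 (fail-walked)  emit P0@[41:41]
pos 42 'c': at 1 (fail-walked)  emit P0@[42:42]
pos 43 'a': at 2
pos 44 'a': at 3  emit P1@[42:44]
pos 45 'c': at 1 (fail-walked)  emit P0@[45:45]
pos 46 'a': at 2
pos 47 'a': at 3  emit P1@[45:47]
pos 48 'b': at 0 (fail-walked)
pos 49 'b': at 0
pos 50 'c': at 1  emit P0@[50:50]
pos 51 'a': at 2
pos 52 'a': at 3  emit P1@[50:52]
pos 53 'c': at 1 (fail-walked)  emit P0@[53:53]
pos 54 'a': at 2
pos 55 'a': at 3  emit P1@[53:55]
pos 56 'b': at 0 (fail-walked)
pos 57 'c': at 1  emit P0@[57:57]
pos 58 'c': at 1 (fail-walked)  emit P0@[58:58]
pos 59 'c': at 1 (fail-walked)  emit P0@[59:59]
pos 60 'a': at 2
pos 61 'a': at 3  emit P1@[59:61]

All matches (sorted): [[0,0],[2,0],[4,0],[5,0],[6,0],[8,1],[9,0],[11,1],[12,0],[13,0],[17,0],[18,0],[20,1],[22,0],[24,0],[26,1],[27,0],[29,0],[31,1],[32,0],[34,1],[36,0],[37,0],[38,0],[40,1],[41,0],[42,0],[44,1],[45,0],[47,1],[50,0],[52,1],[53,0],[55,1],[57,0],[58,0],[59,0],[61,1]]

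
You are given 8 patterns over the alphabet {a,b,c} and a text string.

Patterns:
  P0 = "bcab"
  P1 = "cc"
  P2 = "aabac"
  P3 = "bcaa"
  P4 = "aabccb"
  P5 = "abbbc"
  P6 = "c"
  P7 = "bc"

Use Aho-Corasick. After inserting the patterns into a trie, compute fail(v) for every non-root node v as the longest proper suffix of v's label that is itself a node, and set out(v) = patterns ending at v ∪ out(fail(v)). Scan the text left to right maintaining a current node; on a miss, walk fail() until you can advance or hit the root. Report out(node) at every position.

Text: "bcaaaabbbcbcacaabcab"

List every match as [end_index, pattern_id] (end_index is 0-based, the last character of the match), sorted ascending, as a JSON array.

Build automaton:
Trie nodes:
  n0 'ε': a→7 b→1 c→5
  n1 'b': c→2
  n2 'bc': a→3  ←P7
  n3 'bca': a→12 b→4
  n4 'bcab': ·  ←P0
  n5 'c': c→6  ←P6
  n6 'cc': ·  ←P1
  n7 'a': a→8 b→16
  n8 'aa': b→9
  n9 'aab': a→10 c→13
  n10 'aaba': c→11
  n11 'aabac': ·  ←P2
  n12 'bcaa': ·  ←P3
  n13 'aabc': c→14
  n14 'aabcc': b→15
  n15 'aabccb': ·  ←P4
  n16 'ab': b→17
  n17 'abb': b→18
  n18 'abbb': c→19
  n19 'abbbc': ·  ←P5

BFS fail/out derivation:
  n1('b'): parent n0 fail=0; on 'b' 0 → fail=0;  out ∅∪∅=∅
  n5('c'): parent n0 fail=0; on 'c' 0 → fail=0;  out {6}∪∅={6}
  n7('a'): parent n0 fail=0; on 'a' 0 → fail=0;  out ∅∪∅=∅
  n2('bc'): parent n1 fail=0; on 'c' 0 → fail=5;  out {7}∪{6}={6,7}
  n6('cc'): parent n5 fail=0; on 'c' 0 → fail=5;  out {1}∪{6}={1,6}
  n8('aa'): parent n7 fail=0; on 'a' 0 → fail=7;  out ∅∪∅=∅
  n16('ab'): parent n7 fail=0; on 'b' 0 → fail=1;  out ∅∪∅=∅
  n3('bca'): parent n2 fail=5; on 'a' 5→0 → fail=7;  out ∅∪∅=∅
  n9('aab'): parent n8 fail=7; on 'b' 7 → fail=16;  out ∅∪∅=∅
  n17('abb'): parent n16 fail=1; on 'b' 1→0 → fail=1;  out ∅∪∅=∅
  n4('bcab'): parent n3 fail=7; on 'b' 7 → fail=16;  out {0}∪∅={0}
  n10('aaba'): parent n9 fail=16; on 'a' 16→1→0 → fail=7;  out ∅∪∅=∅
  n12('bcaa'): parent n3 fail=7; on 'a' 7 → fail=8;  out {3}∪∅={3}
  n13('aabc'): parent n9 fail=16; on 'c' 16→1 → fail=2;  out ∅∪{6,7}={6,7}
  n18('abbb'): parent n17 fail=1; on 'b' 1→0 → fail=1;  out ∅∪∅=∅
  n11('aabac'): parent n10 fail=7; on 'c' 7→0 → fail=5;  out {2}∪{6}={2,6}
  n14('aabcc'): parent n13 fail=2; on 'c' 2→5 → fail=6;  out ∅∪{1,6}={1,6}
  n19('abbbc'): parent n18 fail=1; on 'c' 1 → fail=2;  out {5}∪{6,7}={5,6,7}
  n15('aabccb'): parent n14 fail=6; on 'b' 6→5→0 → fail=1;  out {4}∪∅={4}

Scan:
pos 0 'b': at 1
pos 1 'c': at 2  → match P6@[1:1],P7@[0:1]
pos 2 'a': at 3
pos 3 'a': at 12  → match P3@[0:3]
pos 4 'a': at 8 (fail-walked)
pos 5 'a': at 8 (fail-walked)
pos 6 'b': at 9
pos 7 'b': at 17 (fail-walked)
pos 8 'b': at 18
pos 9 'c': at 19  → match P5@[5:9],P6@[9:9],P7@[8:9]
pos 10 'b': at 1 (fail-walked)
pos 11 'c': at 2  → match P6@[11:11],P7@[10:11]
pos 12 'a': at 3
pos 13 'c': at 5 (fail-walked)  → match P6@[13:13]
pos 14 'a': at 7 (fail-walked)
pos 15 'a': at 8
pos 16 'b': at 9
pos 17 'c': at 13  → match P6@[17:17],P7@[16:17]
pos 18 'a': at 3 (fail-walked)
pos 19 'b': at 4  → match P0@[16:19]

All matches (sorted): [[1,6],[1,7],[3,3],[9,5],[9,6],[9,7],[11,6],[11,7],[13,6],[17,6],[17,7],[19,0]]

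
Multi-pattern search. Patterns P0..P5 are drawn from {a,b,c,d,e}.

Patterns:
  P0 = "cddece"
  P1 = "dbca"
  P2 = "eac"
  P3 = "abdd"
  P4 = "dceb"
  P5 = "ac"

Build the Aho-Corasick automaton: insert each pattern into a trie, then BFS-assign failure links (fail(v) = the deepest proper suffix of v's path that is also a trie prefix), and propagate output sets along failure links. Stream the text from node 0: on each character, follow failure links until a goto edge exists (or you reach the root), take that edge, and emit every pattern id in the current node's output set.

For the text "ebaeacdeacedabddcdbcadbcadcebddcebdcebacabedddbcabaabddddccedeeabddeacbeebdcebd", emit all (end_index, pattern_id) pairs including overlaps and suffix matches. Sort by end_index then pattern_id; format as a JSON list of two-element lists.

Build automaton:
Trie nodes:
  n0 'ε': a→14 c→1 d→7 e→11
  n1 'c': d→2
  n2 'cd': d→3
  n3 'cdd': e→4
  n4 'cdde': c→5
  n5 'cddec': e→6
  n6 'cddece': ·  [P0 ends]
  n7 'd': b→8 c→18
  n8 'db': c→9
  n9 'dbc': a→10
  n10 'dbca': ·  [P1 ends]
  n11 'e': a→12
  n12 'ea': c→13
  n13 'eac': ·  [P2 ends]
  n14 'a': b→15 c→21
  n15 'ab': d→16
  n16 'abd': d→17
  n17 'abdd': ·  [P3 ends]
  n18 'dc': e→19
  n19 'dce': b→20
  n20 'dceb': ·  [P4 ends]
  n21 'ac': ·  [P5 ends]

Failure links (BFS by depth):
  n1('c'): parent n0 fail=0; on 'c' 0 → fail=0;  out ∅∪∅=∅
  n7('d'): parent n0 fail=0; on 'd' 0 → fail=0;  out ∅∪∅=∅
  n11('e'): parent n0 fail=0; on 'e' 0 → fail=0;  out ∅∪∅=∅
  n14('a'): parent n0 fail=0; on 'a' 0 → fail=0;  out ∅∪∅=∅
  n2('cd'): parent n1 fail=0; on 'd' 0 → fail=7;  out ∅∪∅=∅
  n8('db'): parent n7 fail=0; on 'b' 0 → fail=0;  out ∅∪∅=∅
  n12('ea'): parent n11 fail=0; on 'a' 0 → fail=14;  out ∅∪∅=∅
  n15('ab'): parent n14 fail=0; on 'b' 0 → fail=0;  out ∅∪∅=∅
  n18('dc'): parent n7 fail=0; on 'c' 0 → fail=1;  out ∅∪∅=∅
  n21('ac'): parent n14 fail=0; on 'c' 0 → fail=1;  out {5}∪∅={5}
  n3('cdd'): parent n2 fail=7; on 'd' 7→0 → fail=7;  out ∅∪∅=∅
  n9('dbc'): parent n8 fail=0; on 'c' 0 → fail=1;  out ∅∪∅=∅
  n13('eac'): parent n12 fail=14; on 'c' 14 → fail=21;  out {2}∪{5}={2,5}
  n16('abd'): parent n15 fail=0; on 'd' 0 → fail=7;  out ∅∪∅=∅
  n19('dce'): parent n18 fail=1; on 'e' 1→0 → fail=11;  out ∅∪∅=∅
  n4('cdde'): parent n3 fail=7; on 'e' 7→0 → fail=11;  out ∅∪∅=∅
  n10('dbca'): parent n9 fail=1; on 'a' 1→0 → fail=14;  out {1}∪∅={1}
  n17('abdd'): parent n16 fail=7; on 'd' 7→0 → fail=7;  out {3}∪∅={3}
  n20('dceb'): parent n19 fail=11; on 'b' 11→0 → fail=0;  out {4}∪∅={4}
  n5('cddec'): parent n4 fail=11; on 'c' 11→0 → fail=1;  out ∅∪∅=∅
  n6('cddece'): parent n5 fail=1; on 'e' 1→0 → fail=11;  out {0}∪∅={0}

Scan:
i=0 'e': node 0→11
i=1 'b': node 11→0 ·f
i=2 'a': node 0→14
i=3 'e': node 14→11 ·f
i=4 'a': node 11→12
i=5 'c': node 12→13  → match P2@[3:5],P5@[4:5]
i=6 'd': node 13→2 ·f
i=7 'e': node 2→11 ·f
i=8 'a': node 11→12
i=9 'c': node 12→13  → match P2@[7:9],P5@[8:9]
i=10 'e': node 13→11 ·f
i=11 'd': node 11→7 ·f
i=12 'a': node 7→14 ·f
i=13 'b': node 14→15
i=14 'd': node 15→16
i=15 'd': node 16→17  → match P3@[12:15]
i=16 'c': node 17→18 ·f
i=17 'd': node 18→2 ·f
i=18 'b': node 2→8 ·f
i=19 'c': node 8→9
i=20 'a': node 9→10  → match P1@[17:20]
i=21 'd': node 10→7 ·f
i=22 'b': node 7→8
i=23 'c': node 8→9
i=24 'a': node 9→10  → match P1@[21:24]
i=25 'd': node 10→7 ·f
i=26 'c': node 7→18
i=27 'e': node 18→19
i=28 'b': node 19→20  → match P4@[25:28]
i=29 'd': node 20→7 ·f
i=30 'd': node 7→7 ·f
i=31 'c': node 7→18
i=32 'e': node 18→19
i=33 'b': node 19→20  → match P4@[30:33]
i=34 'd': node 20→7 ·f
i=35 'c': node 7→18
i=36 'e': node 18→19
i=37 'b': node 19→20  → match P4@[34:37]
i=38 'a': node 20→14 ·f
i=39 'c': node 14→21  → match P5@[38:39]
i=40 'a': node 21→14 ·f
i=41 'b': node 14→15
i=42 'e': node 15→11 ·f
i=43 'd': node 11→7 ·f
i=44 'd': node 7→7 ·f
i=45 'd': node 7→7 ·f
i=46 'b': node 7→8
i=47 'c': node 8→9
i=48 'a': node 9→10  → match P1@[45:48]
i=49 'b': node 10→15 ·f
i=50 'a': node 15→14 ·f
i=51 'a': node 14→14 ·f
i=52 'b': node 14→15
i=53 'd': node 15→16
i=54 'd': node 16→17  → match P3@[51:54]
i=55 'd': node 17→7 ·f
i=56 'd': node 7→7 ·f
i=57 'c': node 7→18
i=58 'c': node 18→1 ·f
i=59 'e': node 1→11 ·f
i=60 'd': node 11→7 ·f
i=61 'e': node 7→11 ·f
i=62 'e': node 11→11 ·f
i=63 'a': node 11→12
i=64 'b': node 12→15 ·f
i=65 'd': node 15→16
i=66 'd': node 16→17  → match P3@[63:66]
i=67 'e': node 17→11 ·f
i=68 'a': node 11→12
i=69 'c': node 12→13  → match P2@[67:69],P5@[68:69]
i=70 'b': node 13→0 ·f
i=71 'e': node 0→11
i=72 'e': node 11→11 ·f
i=73 'b': node 11→0 ·f
i=74 'd': node 0→7
i=75 'c': node 7→18
i=76 'e': node 18→19
i=77 'b': node 19→20  → match P4@[74:77]
i=78 'd': node 20→7 ·f

Result: [[5,2],[5,5],[9,2],[9,5],[15,3],[20,1],[24,1],[28,4],[33,4],[37,4],[39,5],[48,1],[54,3],[66,3],[69,2],[69,5],[77,4]]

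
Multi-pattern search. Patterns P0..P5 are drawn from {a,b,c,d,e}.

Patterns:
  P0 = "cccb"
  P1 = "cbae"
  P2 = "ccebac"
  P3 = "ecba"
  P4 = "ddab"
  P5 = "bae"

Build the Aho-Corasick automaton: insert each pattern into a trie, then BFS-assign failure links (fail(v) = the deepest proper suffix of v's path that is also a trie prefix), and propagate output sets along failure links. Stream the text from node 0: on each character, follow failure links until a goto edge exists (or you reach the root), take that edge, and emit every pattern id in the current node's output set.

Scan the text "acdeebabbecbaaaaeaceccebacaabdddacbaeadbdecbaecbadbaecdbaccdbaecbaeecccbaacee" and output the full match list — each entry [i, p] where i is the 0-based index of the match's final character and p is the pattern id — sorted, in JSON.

Build automaton:
Trie (insert patterns):
  n0 'ε': b→20 c→1 d→16 e→12
  n1 'c': b→5 c→2
  n2 'cc': c→3 e→8
  n3 'ccc': b→4
  n4 'cccb': ·  ←P0
  n5 'cb': a→6
  n6 'cba': e→7
  n7 'cbae': ·  ←P1
  n8 'cce': b→9
  n9 'cceb': a→10
  n10 'cceba': c→11
  n11 'ccebac': ·  ←P2
  n12 'e': c→13
  n13 'ec': b→14
  n14 'ecb': a→15
  n15 'ecba': ·  ←P3
  n16 'd': d→17
  n17 'dd': a→18
  n18 'dda': b→19
  n19 'ddab': ·  ←P4
  n20 'b': a→21
  n21 'ba': e→22
  n22 'bae': ·  ←P5

BFS fail/out derivation:
  n1('c'): parent n0 fail=0; on 'c' 0 → fail=0;  out ∅∪∅=∅
  n12('e'): parent n0 fail=0; on 'e' 0 → fail=0;  out ∅∪∅=∅
  n16('d'): parent n0 fail=0; on 'd' 0 → fail=0;  out ∅∪∅=∅
  n20('b'): parent n0 fail=0; on 'b' 0 → fail=0;  out ∅∪∅=∅
  n2('cc'): parent n1 fail=0; on 'c' 0 → fail=1;  out ∅∪∅=∅
  n5('cb'): parent n1 fail=0; on 'b' 0 → fail=20;  out ∅∪∅=∅
  n13('ec'): parent n12 fail=0; on 'c' 0 → fail=1;  out ∅∪∅=∅
  n17('dd'): parent n16 fail=0; on 'd' 0 → fail=16;  out ∅∪∅=∅
  n21('ba'): parent n20 fail=0; on 'a' 0 → fail=0;  out ∅∪∅=∅
  n3('ccc'): parent n2 fail=1; on 'c' 1 → fail=2;  out ∅∪∅=∅
  n6('cba'): parent n5 fail=20; on 'a' 20 → fail=21;  out ∅∪∅=∅
  n8('cce'): parent n2 fail=1; on 'e' 1→0 → fail=12;  out ∅∪∅=∅
  n14('ecb'): parent n13 fail=1; on 'b' 1 → fail=5;  out ∅∪∅=∅
  n18('dda'): parent n17 fail=16; on 'a' 16→0 → fail=0;  out ∅∪∅=∅
  n22('bae'): parent n21 fail=0; on 'e' 0 → fail=12;  out {5}∪∅={5}
  n4('cccb'): parent n3 fail=2; on 'b' 2→1 → fail=5;  out {0}∪∅={0}
  n7('cbae'): parent n6 fail=21; on 'e' 21 → fail=22;  out {1}∪{5}={1,5}
  n9('cceb'): parent n8 fail=12; on 'b' 12→0 → fail=20;  out ∅∪∅=∅
  n15('ecba'): parent n14 fail=5; on 'a' 5 → fail=6;  out {3}∪∅={3}
  n19('ddab'): parent n18 fail=0; on 'b' 0 → fail=20;  out {4}∪∅={4}
  n10('cceba'): parent n9 fail=20; on 'a' 20 → fail=21;  out ∅∪∅=∅
  n11('ccebac'): parent n10 fail=21; on 'c' 21→0 → fail=1;  out {2}∪∅={2}

Text stream:
pos 0 'a': at 0
pos 1 'c': at 1
pos 2 'd': at 16 (via fail)
pos 3 'e': at 12 (via fail)
pos 4 'e': at 12 (via fail)
pos 5 'b': at 20 (via fail)
pos 6 'a': at 21
pos 7 'b': at 20 (via fail)
pos 8 'b': at 20 (via fail)
pos 9 'e': at 12 (via fail)
pos 10 'c': at 13
pos 11 'b': at 14
pos 12 'a': at 15  emit P3@[9:12]
pos 13 'a': at 0 (via fail)
pos 14 'a': at 0
pos 15 'a': at 0
pos 16 'e': at 12
pos 17 'a': at 0 (via fail)
pos 18 'c': at 1
pos 19 'e': at 12 (via fail)
pos 20 'c': at 13
pos 21 'c': at 2 (via fail)
pos 22 'e': at 8
pos 23 'b': at 9
pos 24 'a': at 10
pos 25 'c': at 11  emit P2@[20:25]
pos 26 'a': at 0 (via fail)
pos 27 'a': at 0
pos 28 'b': at 20
pos 29 'd': at 16 (via fail)
pos 30 'd': at 17
pos 31 'd': at 17 (via fail)
pos 32 'a': at 18
pos 33 'c': at 1 (via fail)
pos 34 'b': at 5
pos 35 'a': at 6
pos 36 'e': at 7  emit P1@[33:36],P5@[34:36]
pos 37 'a': at 0 (via fail)
pos 38 'd': at 16
pos 39 'b': at 20 (via fail)
pos 40 'd': at 16 (via fail)
pos 41 'e': at 12 (via fail)
pos 42 'c': at 13
pos 43 'b': at 14
pos 44 'a': at 15  emit P3@[41:44]
pos 45 'e': at 7 (via fail)  emit P1@[42:45],P5@[43:45]
pos 46 'c': at 13 (via fail)
pos 47 'b': at 14
pos 48 'a': at 15  emit P3@[45:48]
pos 49 'd': at 16 (via fail)
pos 50 'b': at 20 (via fail)
pos 51 'a': at 21
pos 52 'e': at 22  emit P5@[50:52]
pos 53 'c': at 13 (via fail)
pos 54 'd': at 16 (via fail)
pos 55 'b': at 20 (via fail)
pos 56 'a': at 21
pos 57 'c': at 1 (via fail)
pos 58 'c': at 2
pos 59 'd': at 16 (via fail)
pos 60 'b': at 20 (via fail)
pos 61 'a': at 21
pos 62 'e': at 22  emit P5@[60:62]
pos 63 'c': at 13 (via fail)
pos 64 'b': at 14
pos 65 'a': at 15  emit P3@[62:65]
pos 66 'e': at 7 (via fail)  emit P1@[63:66],P5@[64:66]
pos 67 'e': at 12 (via fail)
pos 68 'c': at 13
pos 69 'c': at 2 (via fail)
pos 70 'c': at 3
pos 71 'b': at 4  emit P0@[68:71]
pos 72 'a': at 6 (via fail)
pos 73 'a': at 0 (via fail)
pos 74 'c': at 1
pos 75 'e': at 12 (via fail)
pos 76 'e': at 12 (via fail)

All matches (sorted): [[12,3],[25,2],[36,1],[36,5],[44,3],[45,1],[45,5],[48,3],[52,5],[62,5],[65,3],[66,1],[66,5],[71,0]]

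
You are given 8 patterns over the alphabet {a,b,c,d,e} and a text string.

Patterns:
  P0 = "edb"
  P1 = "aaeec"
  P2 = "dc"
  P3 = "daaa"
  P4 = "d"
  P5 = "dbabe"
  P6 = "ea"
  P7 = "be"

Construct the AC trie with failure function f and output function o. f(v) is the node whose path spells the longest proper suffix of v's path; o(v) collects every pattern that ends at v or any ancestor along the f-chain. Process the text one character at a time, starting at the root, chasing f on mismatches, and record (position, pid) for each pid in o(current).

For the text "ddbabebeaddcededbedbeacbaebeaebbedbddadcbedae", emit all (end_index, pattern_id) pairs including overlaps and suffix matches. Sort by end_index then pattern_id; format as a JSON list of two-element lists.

Construct AC machine:
Trie nodes:
  0='ε' goto a→4 b→19 d→9 e→1
  1='e' goto a→18 d→2
  2='ed' goto b→3
  3='edb' goto ·  [P0 ends]
  4='a' goto a→5
  5='aa' goto e→6
  6='aae' goto e→7
  7='aaee' goto c→8
  8='aaeec' goto ·  [P1 ends]
  9='d' goto a→11 b→14 c→10  [P4 ends]
  10='dc' goto ·  [P2 ends]
  11='da' goto a→12
  12='daa' goto a→13
  13='daaa' goto ·  [P3 ends]
  14='db' goto a→15
  15='dba' goto b→16
  16='dbab' goto e→17
  17='dbabe' goto ·  [P5 ends]
  18='ea' goto ·  [P6 ends]
  19='b' goto e→20
  20='be' goto ·  [P7 ends]

Failure links (BFS by depth):
  fail(1) 'e': from fail(0)=0 chase 'e': 0 ⇒ 0;  out=∅∪out(0)=∅
  fail(4) 'a': from fail(0)=0 chase 'a': 0 ⇒ 0;  out=∅∪out(0)=∅
  fail(9) 'd': from fail(0)=0 chase 'd': 0 ⇒ 0;  out={4}∪out(0)={4}
  fail(19) 'b': from fail(0)=0 chase 'b': 0 ⇒ 0;  out=∅∪out(0)=∅
  fail(2) 'ed': from fail(1)=0 chase 'd': 0 ⇒ 9;  out=∅∪out(9)={4}
  fail(5) 'aa': from fail(4)=0 chase 'a': 0 ⇒ 4;  out=∅∪out(4)=∅
  fail(10) 'dc': from fail(9)=0 chase 'c': 0 ⇒ 0;  out={2}∪out(0)={2}
  fail(11) 'da': from fail(9)=0 chase 'a': 0 ⇒ 4;  out=∅∪out(4)=∅
  fail(14) 'db': from fail(9)=0 chase 'b': 0 ⇒ 19;  out=∅∪out(19)=∅
  fail(18) 'ea': from fail(1)=0 chase 'a': 0 ⇒ 4;  out={6}∪out(4)={6}
  fail(20) 'be': from fail(19)=0 chase 'e': 0 ⇒ 1;  out={7}∪out(1)={7}
  fail(3) 'edb': from fail(2)=9 chase 'b': 9 ⇒ 14;  out={0}∪out(14)={0}
  fail(6) 'aae': from fail(5)=4 chase 'e': 4→0 ⇒ 1;  out=∅∪out(1)=∅
  fail(12) 'daa': from fail(11)=4 chase 'a': 4 ⇒ 5;  out=∅∪out(5)=∅
  fail(15) 'dba': from fail(14)=19 chase 'a': 19→0 ⇒ 4;  out=∅∪out(4)=∅
  fail(7) 'aaee': from fail(6)=1 chase 'e': 1→0 ⇒ 1;  out=∅∪out(1)=∅
  fail(13) 'daaa': from fail(12)=5 chase 'a': 5→4 ⇒ 5;  out={3}∪out(5)={3}
  fail(16) 'dbab': from fail(15)=4 chase 'b': 4→0 ⇒ 19;  out=∅∪out(19)=∅
  fail(8) 'aaeec': from fail(7)=1 chase 'c': 1→0 ⇒ 0;  out={1}∪out(0)={1}
  fail(17) 'dbabe': from fail(16)=19 chase 'e': 19 ⇒ 20;  out={5}∪out(20)={5,7}

Text stream:
[0] read 'd'  n0⇒n9  emit P4@[0:0]
[1] read 'd'  n9⇒n9 (fail-walked)  emit P4@[1:1]
[2] read 'b'  n9⇒n14
[3] read 'a'  n14⇒n15
[4] read 'b'  n15⇒n16
[5] read 'e'  n16⇒n17  emit P5@[1:5],P7@[4:5]
[6] read 'b'  n17⇒n19 (fail-walked)
[7] read 'e'  n19⇒n20  emit P7@[6:7]
[8] read 'a'  n20⇒n18 (fail-walked)  emit P6@[7:8]
[9] read 'd'  n18⇒n9 (fail-walked)  emit P4@[9:9]
[10] read 'd'  n9⇒n9 (fail-walked)  emit P4@[10:10]
[11] read 'c'  n9⇒n10  emit P2@[10:11]
[12] read 'e'  n10⇒n1 (fail-walked)
[13] read 'd'  n1⇒n2  emit P4@[13:13]
[14] read 'e'  n2⇒n1 (fail-walked)
[15] read 'd'  n1⇒n2  emit P4@[15:15]
[16] read 'b'  n2⇒n3  emit P0@[14:16]
[17] read 'e'  n3⇒n20 (fail-walked)  emit P7@[16:17]
[18] read 'd'  n20⇒n2 (fail-walked)  emit P4@[18:18]
[19] read 'b'  n2⇒n3  emit P0@[17:19]
[20] read 'e'  n3⇒n20 (fail-walked)  emit P7@[19:20]
[21] read 'a'  n20⇒n18 (fail-walked)  emit P6@[20:21]
[22] read 'c'  n18⇒n0 (fail-walked)
[23] read 'b'  n0⇒n19
[24] read 'a'  n19⇒n4 (fail-walked)
[25] read 'e'  n4⇒n1 (fail-walked)
[26] read 'b'  n1⇒n19 (fail-walked)
[27] read 'e'  n19⇒n20  emit P7@[26:27]
[28] read 'a'  n20⇒n18 (fail-walked)  emit P6@[27:28]
[29] read 'e'  n18⇒n1 (fail-walked)
[30] read 'b'  n1⇒n19 (fail-walked)
[31] read 'b'  n19⇒n19 (fail-walked)
[32] read 'e'  n19⇒n20  emit P7@[31:32]
[33] read 'd'  n20⇒n2 (fail-walked)  emit P4@[33:33]
[34] read 'b'  n2⇒n3  emit P0@[32:34]
[35] read 'd'  n3⇒n9 (fail-walked)  emit P4@[35:35]
[36] read 'd'  n9⇒n9 (fail-walked)  emit P4@[36:36]
[37] read 'a'  n9⇒n11
[38] read 'd'  n11⇒n9 (fail-walked)  emit P4@[38:38]
[39] read 'c'  n9⇒n10  emit P2@[38:39]
[40] read 'b'  n10⇒n19 (fail-walked)
[41] read 'e'  n19⇒n20  emit P7@[40:41]
[42] read 'd'  n20⇒n2 (fail-walked)  emit P4@[42:42]
[43] read 'a'  n2⇒n11 (fail-walked)
[44] read 'e'  n11⇒n1 (fail-walked)

All matches (sorted): [[0,4],[1,4],[5,5],[5,7],[7,7],[8,6],[9,4],[10,4],[11,2],[13,4],[15,4],[16,0],[17,7],[18,4],[19,0],[20,7],[21,6],[27,7],[28,6],[32,7],[33,4],[34,0],[35,4],[36,4],[38,4],[39,2],[41,7],[42,4]]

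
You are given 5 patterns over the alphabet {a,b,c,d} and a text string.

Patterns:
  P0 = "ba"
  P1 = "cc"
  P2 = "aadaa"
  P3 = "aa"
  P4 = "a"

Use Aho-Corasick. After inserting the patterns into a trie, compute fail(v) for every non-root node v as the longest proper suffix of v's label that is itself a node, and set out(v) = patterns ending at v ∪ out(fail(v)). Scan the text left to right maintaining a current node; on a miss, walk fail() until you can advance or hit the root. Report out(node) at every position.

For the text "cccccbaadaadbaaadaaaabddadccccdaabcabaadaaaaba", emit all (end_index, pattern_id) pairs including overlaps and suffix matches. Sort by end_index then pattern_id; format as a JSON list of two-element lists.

Build automaton:
Trie (insert patterns):
  n0 'ε': a→5 b→1 c→3
  n1 'b': a→2
  n2 'ba': ·  ←P0
  n3 'c': c→4
  n4 'cc': ·  ←P1
  n5 'a': a→6  ←P4
  n6 'aa': d→7  ←P3
  n7 'aad': a→8
  n8 'aada': a→9
  n9 'aadaa': ·  ←P2

Failure links (BFS by depth):
  n1('b'): parent n0 fail=0; on 'b' 0 → fail=0;  out ∅∪∅=∅
  n3('c'): parent n0 fail=0; on 'c' 0 → fail=0;  out ∅∪∅=∅
  n5('a'): parent n0 fail=0; on 'a' 0 → fail=0;  out {4}∪∅={4}
  n2('ba'): parent n1 fail=0; on 'a' 0 → fail=5;  out {0}∪{4}={0,4}
  n4('cc'): parent n3 fail=0; on 'c' 0 → fail=3;  out {1}∪∅={1}
  n6('aa'): parent n5 fail=0; on 'a' 0 → fail=5;  out {3}∪{4}={3,4}
  n7('aad'): parent n6 fail=5; on 'd' 5→0 → fail=0;  out ∅∪∅=∅
  n8('aada'): parent n7 fail=0; on 'a' 0 → fail=5;  out ∅∪{4}={4}
  n9('aadaa'): parent n8 fail=5; on 'a' 5 → fail=6;  out {2}∪{3,4}={2,3,4}

Text stream:
pos 0 'c': at 3
pos 1 'c': at 4  → match P1@[0:1]
pos 2 'c': at 4 (fail-walked)  → match P1@[1:2]
pos 3 'c': at 4 (fail-walked)  → match P1@[2:3]
pos 4 'c': at 4 (fail-walked)  → match P1@[3:4]
pos 5 'b': at 1 (fail-walked)
pos 6 'a': at 2  → match P0@[5:6],P4@[6:6]
pos 7 'a': at 6 (fail-walked)  → match P3@[6:7],P4@[7:7]
pos 8 'd': at 7
pos 9 'a': at 8  → match P4@[9:9]
pos 10 'a': at 9  → match P2@[6:10],P3@[9:10],P4@[10:10]
pos 11 'd': at 7 (fail-walked)
pos 12 'b': at 1 (fail-walked)
pos 13 'a': at 2  → match P0@[12:13],P4@[13:13]
pos 14 'a': at 6 (fail-walked)  → match P3@[13:14],P4@[14:14]
pos 15 'a': at 6 (fail-walked)  → match P3@[14:15],P4@[15:15]
pos 16 'd': at 7
pos 17 'a': at 8  → match P4@[17:17]
pos 18 'a': at 9  → match P2@[14:18],P3@[17:18],P4@[18:18]
pos 19 'a': at 6 (fail-walked)  → match P3@[18:19],P4@[19:19]
pos 20 'a': at 6 (fail-walked)  → match P3@[19:20],P4@[20:20]
pos 21 'b': at 1 (fail-walked)
pos 22 'd': at 0 (fail-walked)
pos 23 'd': at 0
pos 24 'a': at 5  → match P4@[24:24]
pos 25 'd': at 0 (fail-walked)
pos 26 'c': at 3
pos 27 'c': at 4  → match P1@[26:27]
pos 28 'c': at 4 (fail-walked)  → match P1@[27:28]
pos 29 'c': at 4 (fail-walked)  → match P1@[28:29]
pos 30 'd': at 0 (fail-walked)
pos 31 'a': at 5  → match P4@[31:31]
pos 32 'a': at 6  → match P3@[31:32],P4@[32:32]
pos 33 'b': at 1 (fail-walked)
pos 34 'c': at 3 (fail-walked)
pos 35 'a': at 5 (fail-walked)  → match P4@[35:35]
pos 36 'b': at 1 (fail-walked)
pos 37 'a': at 2  → match P0@[36:37],P4@[37:37]
pos 38 'a': at 6 (fail-walked)  → match P3@[37:38],P4@[38:38]
pos 39 'd': at 7
pos 40 'a': at 8  → match P4@[40:40]
pos 41 'a': at 9  → match P2@[37:41],P3@[40:41],P4@[41:41]
pos 42 'a': at 6 (fail-walked)  → match P3@[41:42],P4@[42:42]
pos 43 'a': at 6 (fail-walked)  → match P3@[42:43],P4@[43:43]
pos 44 'b': at 1 (fail-walked)
pos 45 'a': at 2  → match P0@[44:45],P4@[45:45]

All matches (sorted): [[1,1],[2,1],[3,1],[4,1],[6,0],[6,4],[7,3],[7,4],[9,4],[10,2],[10,3],[10,4],[13,0],[13,4],[14,3],[14,4],[15,3],[15,4],[17,4],[18,2],[18,3],[18,4],[19,3],[19,4],[20,3],[20,4],[24,4],[27,1],[28,1],[29,1],[31,4],[32,3],[32,4],[35,4],[37,0],[37,4],[38,3],[38,4],[40,4],[41,2],[41,3],[41,4],[42,3],[42,4],[43,3],[43,4],[45,0],[45,4]]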